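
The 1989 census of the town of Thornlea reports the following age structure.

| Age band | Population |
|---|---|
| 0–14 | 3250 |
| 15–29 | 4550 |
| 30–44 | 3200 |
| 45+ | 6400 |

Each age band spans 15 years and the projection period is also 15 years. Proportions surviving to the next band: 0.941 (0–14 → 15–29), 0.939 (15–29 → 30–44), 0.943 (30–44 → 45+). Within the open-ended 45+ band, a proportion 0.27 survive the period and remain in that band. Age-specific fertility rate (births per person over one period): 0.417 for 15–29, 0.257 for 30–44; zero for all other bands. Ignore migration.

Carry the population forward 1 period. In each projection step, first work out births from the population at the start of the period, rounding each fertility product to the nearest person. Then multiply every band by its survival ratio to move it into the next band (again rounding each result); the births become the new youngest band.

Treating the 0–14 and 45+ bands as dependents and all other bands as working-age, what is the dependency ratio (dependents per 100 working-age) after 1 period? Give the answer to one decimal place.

— Period 1 —
Births: 4550 × 0.417 = 1897 ; 3200 × 0.257 = 822 → total 2719
15–29: 3250 × 0.941 = 3058
30–44: 4550 × 0.939 = 4272
45+: 3200 × 0.943 + 6400 × 0.27 = 3018 + 1728 = 4746
→ [2719, 3058, 4272, 4746]
Dependents (band 0–14 + band 45+) = 2719 + 4746 = 7465; working-age = 7330; ratio = 7465/7330 × 100 = 101.8

101.8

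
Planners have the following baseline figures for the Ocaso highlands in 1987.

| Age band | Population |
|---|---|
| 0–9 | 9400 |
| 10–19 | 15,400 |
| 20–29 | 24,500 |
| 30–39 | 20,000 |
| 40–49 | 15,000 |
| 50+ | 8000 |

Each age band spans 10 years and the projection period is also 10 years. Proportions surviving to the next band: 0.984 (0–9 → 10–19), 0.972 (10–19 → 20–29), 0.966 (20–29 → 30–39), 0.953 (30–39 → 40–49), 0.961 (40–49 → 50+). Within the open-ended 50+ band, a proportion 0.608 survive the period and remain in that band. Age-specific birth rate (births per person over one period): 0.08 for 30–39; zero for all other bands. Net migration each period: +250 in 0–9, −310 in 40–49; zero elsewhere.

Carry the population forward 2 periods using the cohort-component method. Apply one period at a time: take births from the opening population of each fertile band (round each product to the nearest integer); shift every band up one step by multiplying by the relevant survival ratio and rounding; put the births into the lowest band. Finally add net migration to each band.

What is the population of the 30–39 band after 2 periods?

Period 1.
Births: 20000 * 0.08 = 1600
10–19: 9400 * 0.984 = 9250
20–29: 15400 * 0.972 = 14969
30–39: 24500 * 0.966 = 23667
40–49: 20000 * 0.953 = 19060
50+: 15000 * 0.961 + 8000 * 0.608 = 14415 + 4864 = 19279
Net migration: 0–9 + 250 → 1850; 40–49 − 310 → 18750
→ [1850, 9250, 14969, 23667, 18750, 19279]
Period 2.
Births: 23667 * 0.08 = 1893
10–19: 1850 * 0.984 = 1820
20–29: 9250 * 0.972 = 8991
30–39: 14969 * 0.966 = 14460
40–49: 23667 * 0.953 = 22555
50+: 18750 * 0.961 + 19279 * 0.608 = 18019 + 11722 = 29741
Net migration: 0–9 + 250 → 2143; 40–49 − 310 → 22245
→ [2143, 1820, 8991, 14460, 22245, 29741]

14460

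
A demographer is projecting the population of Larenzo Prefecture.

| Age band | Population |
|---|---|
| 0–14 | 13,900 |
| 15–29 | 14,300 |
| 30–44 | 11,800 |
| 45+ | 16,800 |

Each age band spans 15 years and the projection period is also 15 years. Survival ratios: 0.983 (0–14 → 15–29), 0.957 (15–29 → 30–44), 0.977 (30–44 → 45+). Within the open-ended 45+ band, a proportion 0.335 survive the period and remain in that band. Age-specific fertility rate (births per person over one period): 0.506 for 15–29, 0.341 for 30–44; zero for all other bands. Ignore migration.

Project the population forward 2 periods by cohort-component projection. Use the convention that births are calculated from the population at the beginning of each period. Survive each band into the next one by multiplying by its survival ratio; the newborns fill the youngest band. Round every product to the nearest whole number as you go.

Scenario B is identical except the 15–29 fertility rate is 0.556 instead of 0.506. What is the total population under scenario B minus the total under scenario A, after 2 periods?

1385

Call the groups 1 to 4, youngest first.
[period 1]
Births: 14300 * 0.506 = 7236  |  11800 * 0.341 = 4024 → total 11260
Group 2: 13900 * 0.983 = 13664
Group 3: 14300 * 0.957 = 13685
Group 4: 11800 * 0.977 + 16800 * 0.335 = 11529 + 5628 = 17157
Giving 11260 / 13664 / 13685 / 17157.
[period 2]
Births: 13664 * 0.506 = 6914  |  13685 * 0.341 = 4667 → total 11581
Group 2: 11260 * 0.983 = 11069
Group 3: 13664 * 0.957 = 13076
Group 4: 13685 * 0.977 + 17157 * 0.335 = 13370 + 5748 = 19118
Giving 11581 / 11069 / 13076 / 19118.
Scenario A total after 2 periods: 54844
Scenario B projection —
[period 1]
Births: 14300 * 0.556 = 7951  |  11800 * 0.341 = 4024 → total 11975
Group 2: 13900 * 0.983 = 13664
Group 3: 14300 * 0.957 = 13685
Group 4: 11800 * 0.977 + 16800 * 0.335 = 11529 + 5628 = 17157
Giving 11975 / 13664 / 13685 / 17157.
[period 2]
Births: 13664 * 0.556 = 7597  |  13685 * 0.341 = 4667 → total 12264
Group 2: 11975 * 0.983 = 11771
Group 3: 13664 * 0.957 = 13076
Group 4: 13685 * 0.977 + 17157 * 0.335 = 13370 + 5748 = 19118
Giving 12264 / 11771 / 13076 / 19118.
Scenario B total after 2 periods: 56229
Difference B − A = 56229 − 54844 = 1385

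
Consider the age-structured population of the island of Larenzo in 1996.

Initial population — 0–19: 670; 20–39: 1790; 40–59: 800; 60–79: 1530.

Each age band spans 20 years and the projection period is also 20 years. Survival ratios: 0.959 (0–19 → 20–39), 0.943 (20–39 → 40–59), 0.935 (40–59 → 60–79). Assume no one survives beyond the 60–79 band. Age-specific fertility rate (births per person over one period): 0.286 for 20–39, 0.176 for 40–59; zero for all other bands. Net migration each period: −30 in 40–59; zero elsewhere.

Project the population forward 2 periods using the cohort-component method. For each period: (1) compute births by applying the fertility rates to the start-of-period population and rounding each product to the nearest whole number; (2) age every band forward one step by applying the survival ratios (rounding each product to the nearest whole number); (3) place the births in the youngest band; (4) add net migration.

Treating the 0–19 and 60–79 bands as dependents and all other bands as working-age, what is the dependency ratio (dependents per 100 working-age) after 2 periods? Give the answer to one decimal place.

[period 1]
Births: 1790 × 0.286 = 512, 800 × 0.176 = 141 → 653
20–39: 670 × 0.959 = 643
40–59: 1790 × 0.943 = 1688
60–79: 800 × 0.935 = 748
Net migration: 40–59 − 30 → 1658
Giving 653 / 643 / 1658 / 748.
[period 2]
Births: 643 × 0.286 = 184, 1658 × 0.176 = 292 → 476
20–39: 653 × 0.959 = 626
40–59: 643 × 0.943 = 606
60–79: 1658 × 0.935 = 1550
Net migration: 40–59 − 30 → 576
Giving 476 / 626 / 576 / 1550.
Dependents (band 0–19 + band 60–79) = 476 + 1550 = 2026; working-age = 1202; ratio = 2026/1202 × 100 = 168.6

168.6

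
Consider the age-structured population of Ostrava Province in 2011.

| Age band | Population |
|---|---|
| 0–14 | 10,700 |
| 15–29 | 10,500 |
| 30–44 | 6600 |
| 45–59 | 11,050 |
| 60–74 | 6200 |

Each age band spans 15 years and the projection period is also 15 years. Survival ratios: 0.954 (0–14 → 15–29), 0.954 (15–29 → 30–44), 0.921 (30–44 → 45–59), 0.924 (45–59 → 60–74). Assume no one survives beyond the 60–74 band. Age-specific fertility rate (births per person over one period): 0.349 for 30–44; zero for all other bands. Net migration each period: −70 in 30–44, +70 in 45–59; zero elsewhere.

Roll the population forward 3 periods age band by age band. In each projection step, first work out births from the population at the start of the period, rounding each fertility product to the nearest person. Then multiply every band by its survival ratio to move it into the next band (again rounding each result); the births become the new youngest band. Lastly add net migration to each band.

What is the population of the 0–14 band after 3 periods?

3374

Period 1:
Births: 6600 × 0.349 = 2303
15–29: 10700 × 0.954 = 10208
30–44: 10500 × 0.954 = 10017
45–59: 6600 × 0.921 = 6079
60–74: 11050 × 0.924 = 10210
Net migration: 30–44 − 70 → 9947; 45–59 + 70 → 6149
Population now: 0–14=2303, 15–29=10208, 30–44=9947, 45–59=6149, 60–74=10210
Period 2:
Births: 9947 × 0.349 = 3472
15–29: 2303 × 0.954 = 2197
30–44: 10208 × 0.954 = 9738
45–59: 9947 × 0.921 = 9161
60–74: 6149 × 0.924 = 5682
Net migration: 30–44 − 70 → 9668; 45–59 + 70 → 9231
Population now: 0–14=3472, 15–29=2197, 30–44=9668, 45–59=9231, 60–74=5682
Period 3:
Births: 9668 × 0.349 = 3374
15–29: 3472 × 0.954 = 3312
30–44: 2197 × 0.954 = 2096
45–59: 9668 × 0.921 = 8904
60–74: 9231 × 0.924 = 8529
Net migration: 30–44 − 70 → 2026; 45–59 + 70 → 8974
Population now: 0–14=3374, 15–29=3312, 30–44=2026, 45–59=8974, 60–74=8529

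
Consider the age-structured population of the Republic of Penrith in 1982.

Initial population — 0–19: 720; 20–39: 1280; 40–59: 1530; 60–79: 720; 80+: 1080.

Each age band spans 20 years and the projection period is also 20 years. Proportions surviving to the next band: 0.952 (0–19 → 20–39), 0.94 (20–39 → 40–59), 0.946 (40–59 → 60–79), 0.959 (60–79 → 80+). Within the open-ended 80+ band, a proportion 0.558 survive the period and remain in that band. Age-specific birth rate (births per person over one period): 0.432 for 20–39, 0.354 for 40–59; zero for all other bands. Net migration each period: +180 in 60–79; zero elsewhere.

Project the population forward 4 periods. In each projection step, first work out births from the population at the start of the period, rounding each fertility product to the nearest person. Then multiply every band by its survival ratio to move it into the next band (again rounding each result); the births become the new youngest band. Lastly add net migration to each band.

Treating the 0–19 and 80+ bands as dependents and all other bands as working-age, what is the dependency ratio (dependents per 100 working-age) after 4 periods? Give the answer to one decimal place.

117.5

After projecting period 1:
Births: 1280 × 0.432 = 553, 1530 × 0.354 = 542 — total 1095
20–39: 720 × 0.952 = 685
40–59: 1280 × 0.94 = 1203
60–79: 1530 × 0.946 = 1447
80+: 720 × 0.959 + 1080 × 0.558 = 690 + 603 = 1293
Net migration: 60–79 + 180 → 1627
End of period: [1095, 685, 1203, 1627, 1293]
After projecting period 2:
Births: 685 × 0.432 = 296, 1203 × 0.354 = 426 — total 722
20–39: 1095 × 0.952 = 1042
40–59: 685 × 0.94 = 644
60–79: 1203 × 0.946 = 1138
80+: 1627 × 0.959 + 1293 × 0.558 = 1560 + 721 = 2281
Net migration: 60–79 + 180 → 1318
End of period: [722, 1042, 644, 1318, 2281]
After projecting period 3:
Births: 1042 × 0.432 = 450, 644 × 0.354 = 228 — total 678
20–39: 722 × 0.952 = 687
40–59: 1042 × 0.94 = 979
60–79: 644 × 0.946 = 609
80+: 1318 × 0.959 + 2281 × 0.558 = 1264 + 1273 = 2537
Net migration: 60–79 + 180 → 789
End of period: [678, 687, 979, 789, 2537]
After projecting period 4:
Births: 687 × 0.432 = 297, 979 × 0.354 = 347 — total 644
20–39: 678 × 0.952 = 645
40–59: 687 × 0.94 = 646
60–79: 979 × 0.946 = 926
80+: 789 × 0.959 + 2537 × 0.558 = 757 + 1416 = 2173
Net migration: 60–79 + 180 → 1106
End of period: [644, 645, 646, 1106, 2173]
Dependents (band 0–19 + band 80+) = 644 + 2173 = 2817; working-age = 2397; ratio = 2817/2397 × 100 = 117.5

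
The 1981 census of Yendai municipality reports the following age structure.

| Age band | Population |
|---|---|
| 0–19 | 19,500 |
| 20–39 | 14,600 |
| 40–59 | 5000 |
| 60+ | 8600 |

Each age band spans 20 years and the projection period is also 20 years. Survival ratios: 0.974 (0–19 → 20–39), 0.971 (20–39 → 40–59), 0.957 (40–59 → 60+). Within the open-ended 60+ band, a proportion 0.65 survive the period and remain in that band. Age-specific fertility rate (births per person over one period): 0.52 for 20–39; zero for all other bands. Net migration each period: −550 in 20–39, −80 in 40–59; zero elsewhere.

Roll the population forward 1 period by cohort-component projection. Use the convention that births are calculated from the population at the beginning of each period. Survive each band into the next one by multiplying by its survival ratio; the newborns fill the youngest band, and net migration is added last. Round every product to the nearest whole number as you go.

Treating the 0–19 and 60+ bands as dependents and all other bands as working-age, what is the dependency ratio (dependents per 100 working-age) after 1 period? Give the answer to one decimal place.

Period 1.
Births: 14600 * 0.52 = 7592
20–39: 19500 * 0.974 = 18993
40–59: 14600 * 0.971 = 14177
60+: 5000 * 0.957 + 8600 * 0.65 = 4785 + 5590 = 10375
Net migration: 20–39 − 550 → 18443; 40–59 − 80 → 14097
Population now: 0–19=7592, 20–39=18443, 40–59=14097, 60+=10375
Dependents (band 0–19 + band 60+) = 7592 + 10375 = 17967; working-age = 32540; ratio = 17967/32540 × 100 = 55.2

55.2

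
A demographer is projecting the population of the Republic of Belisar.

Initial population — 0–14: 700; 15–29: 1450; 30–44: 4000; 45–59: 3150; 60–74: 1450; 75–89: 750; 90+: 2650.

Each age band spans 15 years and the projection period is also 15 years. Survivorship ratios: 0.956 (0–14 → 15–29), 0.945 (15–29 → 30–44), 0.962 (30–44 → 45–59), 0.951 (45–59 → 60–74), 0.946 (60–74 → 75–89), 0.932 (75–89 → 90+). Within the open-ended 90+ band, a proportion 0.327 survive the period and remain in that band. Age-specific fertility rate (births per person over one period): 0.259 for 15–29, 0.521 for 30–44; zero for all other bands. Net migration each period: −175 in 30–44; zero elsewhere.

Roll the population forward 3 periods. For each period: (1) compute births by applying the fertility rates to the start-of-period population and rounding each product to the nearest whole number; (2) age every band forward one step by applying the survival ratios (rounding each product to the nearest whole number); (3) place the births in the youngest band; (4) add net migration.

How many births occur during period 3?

After projecting period 1:
Births: 1450 × 0.259 = 376 ; 4000 × 0.521 = 2084 — total 2460
15–29: 700 × 0.956 = 669
30–44: 1450 × 0.945 = 1370
45–59: 4000 × 0.962 = 3848
60–74: 3150 × 0.951 = 2996
75–89: 1450 × 0.946 = 1372
90+: 750 × 0.932 + 2650 × 0.327 = 699 + 867 = 1566
Net migration: 30–44 − 175 → 1195
Giving 2460 / 669 / 1195 / 3848 / 2996 / 1372 / 1566.
After projecting period 2:
Births: 669 × 0.259 = 173 ; 1195 × 0.521 = 623 — total 796
15–29: 2460 × 0.956 = 2352
30–44: 669 × 0.945 = 632
45–59: 1195 × 0.962 = 1150
60–74: 3848 × 0.951 = 3659
75–89: 2996 × 0.946 = 2834
90+: 1372 × 0.932 + 1566 × 0.327 = 1279 + 512 = 1791
Net migration: 30–44 − 175 → 457
Giving 796 / 2352 / 457 / 1150 / 3659 / 2834 / 1791.
After projecting period 3:
Births: 2352 × 0.259 = 609 ; 457 × 0.521 = 238 — total 847
15–29: 796 × 0.956 = 761
30–44: 2352 × 0.945 = 2223
45–59: 457 × 0.962 = 440
60–74: 1150 × 0.951 = 1094
75–89: 3659 × 0.946 = 3461
90+: 2834 × 0.932 + 1791 × 0.327 = 2641 + 586 = 3227
Net migration: 30–44 − 175 → 2048
Giving 847 / 761 / 2048 / 440 / 1094 / 3461 / 3227.

847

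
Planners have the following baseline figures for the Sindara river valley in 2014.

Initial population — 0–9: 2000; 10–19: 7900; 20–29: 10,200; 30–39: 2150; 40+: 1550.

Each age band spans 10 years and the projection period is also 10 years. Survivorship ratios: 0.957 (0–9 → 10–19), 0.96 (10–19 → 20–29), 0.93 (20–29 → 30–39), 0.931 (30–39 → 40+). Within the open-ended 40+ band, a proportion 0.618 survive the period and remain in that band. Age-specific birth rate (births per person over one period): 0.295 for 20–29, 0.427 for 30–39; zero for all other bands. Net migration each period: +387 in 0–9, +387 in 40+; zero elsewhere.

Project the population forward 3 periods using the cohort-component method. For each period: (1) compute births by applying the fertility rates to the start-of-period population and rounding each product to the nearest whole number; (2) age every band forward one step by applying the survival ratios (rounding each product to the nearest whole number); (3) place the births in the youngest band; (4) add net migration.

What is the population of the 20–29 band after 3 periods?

3963

Call the groups 1 to 5, youngest first.
After projecting period 1:
Births: 10200 * 0.295 = 3009 ; 2150 * 0.427 = 918 → total 3927
Group 2: 2000 * 0.957 = 1914
Group 3: 7900 * 0.96 = 7584
Group 4: 10200 * 0.93 = 9486
Group 5: 2150 * 0.931 + 1550 * 0.618 = 2002 + 958 = 2960
Net migration: Group 1 + 387 → 4314; Group 5 + 387 → 3347
End of period: [4314, 1914, 7584, 9486, 3347]
After projecting period 2:
Births: 7584 * 0.295 = 2237 ; 9486 * 0.427 = 4051 → total 6288
Group 2: 4314 * 0.957 = 4128
Group 3: 1914 * 0.96 = 1837
Group 4: 7584 * 0.93 = 7053
Group 5: 9486 * 0.931 + 3347 * 0.618 = 8831 + 2068 = 10899
Net migration: Group 1 + 387 → 6675; Group 5 + 387 → 11286
End of period: [6675, 4128, 1837, 7053, 11286]
After projecting period 3:
Births: 1837 * 0.295 = 542 ; 7053 * 0.427 = 3012 → total 3554
Group 2: 6675 * 0.957 = 6388
Group 3: 4128 * 0.96 = 3963
Group 4: 1837 * 0.93 = 1708
Group 5: 7053 * 0.931 + 11286 * 0.618 = 6566 + 6975 = 13541
Net migration: Group 1 + 387 → 3941; Group 5 + 387 → 13928
End of period: [3941, 6388, 3963, 1708, 13928]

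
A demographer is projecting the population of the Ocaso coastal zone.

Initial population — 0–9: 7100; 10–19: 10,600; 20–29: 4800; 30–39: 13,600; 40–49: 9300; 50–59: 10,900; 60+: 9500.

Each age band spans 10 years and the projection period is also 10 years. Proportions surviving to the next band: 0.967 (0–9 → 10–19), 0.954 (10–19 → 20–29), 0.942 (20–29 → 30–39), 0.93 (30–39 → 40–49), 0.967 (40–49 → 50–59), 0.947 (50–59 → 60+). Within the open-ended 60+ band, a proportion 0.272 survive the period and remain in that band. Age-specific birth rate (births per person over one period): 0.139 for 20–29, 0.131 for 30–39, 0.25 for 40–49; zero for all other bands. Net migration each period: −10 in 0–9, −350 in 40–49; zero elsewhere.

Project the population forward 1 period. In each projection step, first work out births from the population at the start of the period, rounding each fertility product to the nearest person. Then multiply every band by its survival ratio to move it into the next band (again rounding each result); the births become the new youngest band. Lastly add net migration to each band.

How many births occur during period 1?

4774

Call the groups 1 to 7, youngest first.
Period 1.
Births: 4800 × 0.139 = 667  |  13600 × 0.131 = 1782  |  9300 × 0.25 = 2325 ⇒ total 4774
Group 2: 7100 × 0.967 = 6866
Group 3: 10600 × 0.954 = 10112
Group 4: 4800 × 0.942 = 4522
Group 5: 13600 × 0.93 = 12648
Group 6: 9300 × 0.967 = 8993
Group 7: 10900 × 0.947 + 9500 × 0.272 = 10322 + 2584 = 12906
Net migration: Group 1 − 10 → 4764; Group 5 − 350 → 12298
→ [4764, 6866, 10112, 4522, 12298, 8993, 12906]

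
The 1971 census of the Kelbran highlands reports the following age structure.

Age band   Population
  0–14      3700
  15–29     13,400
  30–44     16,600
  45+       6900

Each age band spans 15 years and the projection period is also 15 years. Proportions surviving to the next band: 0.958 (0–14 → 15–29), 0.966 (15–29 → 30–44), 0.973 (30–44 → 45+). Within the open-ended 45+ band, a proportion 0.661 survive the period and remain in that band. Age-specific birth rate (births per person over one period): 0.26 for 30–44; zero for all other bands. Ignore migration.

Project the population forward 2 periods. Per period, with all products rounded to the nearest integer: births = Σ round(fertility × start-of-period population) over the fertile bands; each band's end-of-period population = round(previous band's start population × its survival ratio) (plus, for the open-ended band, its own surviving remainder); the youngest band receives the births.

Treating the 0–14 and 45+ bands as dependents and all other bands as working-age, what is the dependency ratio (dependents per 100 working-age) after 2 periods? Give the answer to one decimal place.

392.3

Let group 1 be 0–14 through group 4 = 45+.
Period 1.
Births: 16600 × 0.26 = 4316
Group 2: 3700 × 0.958 = 3545
Group 3: 13400 × 0.966 = 12944
Group 4: 16600 × 0.973 + 6900 × 0.661 = 16152 + 4561 = 20713
End of period: [4316, 3545, 12944, 20713]
Period 2.
Births: 12944 × 0.26 = 3365
Group 2: 4316 × 0.958 = 4135
Group 3: 3545 × 0.966 = 3424
Group 4: 12944 × 0.973 + 20713 × 0.661 = 12595 + 13691 = 26286
End of period: [3365, 4135, 3424, 26286]
Dependents (band 0–14 + band 45+) = 3365 + 26286 = 29651; working-age = 7559; ratio = 29651/7559 × 100 = 392.3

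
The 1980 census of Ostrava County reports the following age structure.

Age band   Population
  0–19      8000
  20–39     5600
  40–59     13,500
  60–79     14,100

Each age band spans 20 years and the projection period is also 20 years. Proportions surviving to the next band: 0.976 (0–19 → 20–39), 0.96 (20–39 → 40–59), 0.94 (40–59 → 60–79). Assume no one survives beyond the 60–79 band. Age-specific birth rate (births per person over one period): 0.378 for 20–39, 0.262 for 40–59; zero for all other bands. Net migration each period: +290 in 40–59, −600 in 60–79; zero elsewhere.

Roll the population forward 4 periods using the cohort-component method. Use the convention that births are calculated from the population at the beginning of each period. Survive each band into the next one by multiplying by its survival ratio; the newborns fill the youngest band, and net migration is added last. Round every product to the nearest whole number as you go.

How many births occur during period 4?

After projecting period 1:
Births: 5600 × 0.378 = 2117 ; 13500 × 0.262 = 3537 ⇒ total 5654
20–39: 8000 × 0.976 = 7808
40–59: 5600 × 0.96 = 5376
60–79: 13500 × 0.94 = 12690
Net migration: 40–59 + 290 → 5666; 60–79 − 600 → 12090
Giving 5654 / 7808 / 5666 / 12090.
After projecting period 2:
Births: 7808 × 0.378 = 2951 ; 5666 × 0.262 = 1484 ⇒ total 4435
20–39: 5654 × 0.976 = 5518
40–59: 7808 × 0.96 = 7496
60–79: 5666 × 0.94 = 5326
Net migration: 40–59 + 290 → 7786; 60–79 − 600 → 4726
Giving 4435 / 5518 / 7786 / 4726.
After projecting period 3:
Births: 5518 × 0.378 = 2086 ; 7786 × 0.262 = 2040 ⇒ total 4126
20–39: 4435 × 0.976 = 4329
40–59: 5518 × 0.96 = 5297
60–79: 7786 × 0.94 = 7319
Net migration: 40–59 + 290 → 5587; 60–79 − 600 → 6719
Giving 4126 / 4329 / 5587 / 6719.
After projecting period 4:
Births: 4329 × 0.378 = 1636 ; 5587 × 0.262 = 1464 ⇒ total 3100
20–39: 4126 × 0.976 = 4027
40–59: 4329 × 0.96 = 4156
60–79: 5587 × 0.94 = 5252
Net migration: 40–59 + 290 → 4446; 60–79 − 600 → 4652
Giving 3100 / 4027 / 4446 / 4652.

3100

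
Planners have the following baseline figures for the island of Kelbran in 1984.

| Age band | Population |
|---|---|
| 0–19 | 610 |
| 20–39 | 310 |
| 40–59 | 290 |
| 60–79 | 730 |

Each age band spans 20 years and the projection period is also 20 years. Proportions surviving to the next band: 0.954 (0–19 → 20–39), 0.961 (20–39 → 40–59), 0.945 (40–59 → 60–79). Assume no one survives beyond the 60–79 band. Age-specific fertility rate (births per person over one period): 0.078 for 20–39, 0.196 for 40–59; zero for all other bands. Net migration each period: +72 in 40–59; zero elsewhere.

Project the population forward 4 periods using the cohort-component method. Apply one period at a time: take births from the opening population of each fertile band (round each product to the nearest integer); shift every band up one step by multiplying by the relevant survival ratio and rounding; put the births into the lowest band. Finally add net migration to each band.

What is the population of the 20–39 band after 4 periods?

124

After projecting period 1:
Births: 310 * 0.078 = 24 ; 290 * 0.196 = 57 → total 81
20–39: 610 * 0.954 = 582
40–59: 310 * 0.961 = 298
60–79: 290 * 0.945 = 274
Net migration: 40–59 + 72 → 370
Giving 81 / 582 / 370 / 274.
After projecting period 2:
Births: 582 * 0.078 = 45 ; 370 * 0.196 = 73 → total 118
20–39: 81 * 0.954 = 77
40–59: 582 * 0.961 = 559
60–79: 370 * 0.945 = 350
Net migration: 40–59 + 72 → 631
Giving 118 / 77 / 631 / 350.
After projecting period 3:
Births: 77 * 0.078 = 6 ; 631 * 0.196 = 124 → total 130
20–39: 118 * 0.954 = 113
40–59: 77 * 0.961 = 74
60–79: 631 * 0.945 = 596
Net migration: 40–59 + 72 → 146
Giving 130 / 113 / 146 / 596.
After projecting period 4:
Births: 113 * 0.078 = 9 ; 146 * 0.196 = 29 → total 38
20–39: 130 * 0.954 = 124
40–59: 113 * 0.961 = 109
60–79: 146 * 0.945 = 138
Net migration: 40–59 + 72 → 181
Giving 38 / 124 / 181 / 138.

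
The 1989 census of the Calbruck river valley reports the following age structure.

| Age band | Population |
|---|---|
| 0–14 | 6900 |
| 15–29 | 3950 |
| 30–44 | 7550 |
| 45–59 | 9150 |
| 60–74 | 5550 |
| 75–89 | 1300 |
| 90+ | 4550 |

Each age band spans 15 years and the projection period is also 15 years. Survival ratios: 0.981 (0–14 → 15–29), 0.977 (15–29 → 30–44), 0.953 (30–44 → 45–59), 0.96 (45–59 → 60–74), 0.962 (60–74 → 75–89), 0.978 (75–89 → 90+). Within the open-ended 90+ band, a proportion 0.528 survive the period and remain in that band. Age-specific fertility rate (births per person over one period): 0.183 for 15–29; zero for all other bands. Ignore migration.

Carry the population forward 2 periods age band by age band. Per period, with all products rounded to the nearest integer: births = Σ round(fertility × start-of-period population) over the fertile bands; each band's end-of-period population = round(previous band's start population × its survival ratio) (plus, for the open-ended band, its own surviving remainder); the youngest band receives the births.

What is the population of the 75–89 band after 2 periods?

8450

After projecting period 1:
Births: 3950 * 0.183 = 723
15–29: 6900 * 0.981 = 6769
30–44: 3950 * 0.977 = 3859
45–59: 7550 * 0.953 = 7195
60–74: 9150 * 0.96 = 8784
75–89: 5550 * 0.962 = 5339
90+: 1300 * 0.978 + 4550 * 0.528 = 1271 + 2402 = 3673
→ [723, 6769, 3859, 7195, 8784, 5339, 3673]
After projecting period 2:
Births: 6769 * 0.183 = 1239
15–29: 723 * 0.981 = 709
30–44: 6769 * 0.977 = 6613
45–59: 3859 * 0.953 = 3678
60–74: 7195 * 0.96 = 6907
75–89: 8784 * 0.962 = 8450
90+: 5339 * 0.978 + 3673 * 0.528 = 5222 + 1939 = 7161
→ [1239, 709, 6613, 3678, 6907, 8450, 7161]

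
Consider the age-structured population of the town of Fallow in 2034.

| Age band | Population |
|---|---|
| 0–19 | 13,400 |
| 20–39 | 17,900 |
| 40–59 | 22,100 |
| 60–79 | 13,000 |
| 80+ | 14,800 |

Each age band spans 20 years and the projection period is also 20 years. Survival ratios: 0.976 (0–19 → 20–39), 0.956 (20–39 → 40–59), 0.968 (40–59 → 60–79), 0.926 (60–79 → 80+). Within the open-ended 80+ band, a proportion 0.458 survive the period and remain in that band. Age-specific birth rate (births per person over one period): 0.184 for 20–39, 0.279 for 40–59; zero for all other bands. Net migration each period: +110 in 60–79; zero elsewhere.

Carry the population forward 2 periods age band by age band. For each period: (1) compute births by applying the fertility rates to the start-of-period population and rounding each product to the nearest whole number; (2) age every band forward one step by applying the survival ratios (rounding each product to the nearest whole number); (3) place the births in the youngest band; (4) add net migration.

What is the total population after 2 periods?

74120

Numbering the groups 1..5 from youngest to oldest:
— Period 1 —
Births: 17900 * 0.184 = 3294, 22100 * 0.279 = 6166 → total 9460
Group 2: 13400 * 0.976 = 13078
Group 3: 17900 * 0.956 = 17112
Group 4: 22100 * 0.968 = 21393
Group 5: 13000 * 0.926 + 14800 * 0.458 = 12038 + 6778 = 18816
Net migration: Group 4 + 110 → 21503
Giving 9460 / 13078 / 17112 / 21503 / 18816.
— Period 2 —
Births: 13078 * 0.184 = 2406, 17112 * 0.279 = 4774 → total 7180
Group 2: 9460 * 0.976 = 9233
Group 3: 13078 * 0.956 = 12503
Group 4: 17112 * 0.968 = 16564
Group 5: 21503 * 0.926 + 18816 * 0.458 = 19912 + 8618 = 28530
Net migration: Group 4 + 110 → 16674
Giving 7180 / 9233 / 12503 / 16674 / 28530.
Total after period 2: 7180 + 9233 + 12503 + 16674 + 28530 = 74120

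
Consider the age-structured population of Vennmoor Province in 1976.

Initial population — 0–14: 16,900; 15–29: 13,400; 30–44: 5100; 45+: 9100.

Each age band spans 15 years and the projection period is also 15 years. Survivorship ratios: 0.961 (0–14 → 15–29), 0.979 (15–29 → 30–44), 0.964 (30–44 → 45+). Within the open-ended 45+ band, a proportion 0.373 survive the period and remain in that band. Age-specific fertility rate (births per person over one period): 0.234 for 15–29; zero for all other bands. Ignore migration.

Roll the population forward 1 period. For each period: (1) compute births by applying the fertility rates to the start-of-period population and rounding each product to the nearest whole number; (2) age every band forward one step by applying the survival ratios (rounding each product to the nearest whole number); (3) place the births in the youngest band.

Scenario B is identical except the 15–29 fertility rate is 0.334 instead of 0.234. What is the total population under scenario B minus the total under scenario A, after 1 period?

Numbering the bands 1..4 from youngest to oldest:
After projecting period 1:
Births: 13400 * 0.234 = 3136
Band 2: 16900 * 0.961 = 16241
Band 3: 13400 * 0.979 = 13119
Band 4: 5100 * 0.964 + 9100 * 0.373 = 4916 + 3394 = 8310
Giving 3136 / 16241 / 13119 / 8310.
Scenario A total after 1 period: 40806
Scenario B projection —
After projecting period 1:
Births: 13400 * 0.334 = 4476
Band 2: 16900 * 0.961 = 16241
Band 3: 13400 * 0.979 = 13119
Band 4: 5100 * 0.964 + 9100 * 0.373 = 4916 + 3394 = 8310
Giving 4476 / 16241 / 13119 / 8310.
Scenario B total after 1 period: 42146
Difference B − A = 42146 − 40806 = 1340

1340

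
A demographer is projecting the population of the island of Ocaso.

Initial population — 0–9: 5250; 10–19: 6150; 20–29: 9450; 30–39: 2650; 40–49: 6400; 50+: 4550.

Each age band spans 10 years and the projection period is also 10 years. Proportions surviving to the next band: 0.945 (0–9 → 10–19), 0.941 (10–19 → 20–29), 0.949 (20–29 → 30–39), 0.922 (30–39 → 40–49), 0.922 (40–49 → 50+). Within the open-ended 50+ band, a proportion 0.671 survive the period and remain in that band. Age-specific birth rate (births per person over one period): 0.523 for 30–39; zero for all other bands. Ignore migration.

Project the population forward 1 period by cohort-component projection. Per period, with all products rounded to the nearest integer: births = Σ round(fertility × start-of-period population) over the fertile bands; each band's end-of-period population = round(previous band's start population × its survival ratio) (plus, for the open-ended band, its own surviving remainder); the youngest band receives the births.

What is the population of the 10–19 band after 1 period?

4961

Period 1:
Births: 2650 × 0.523 = 1386
10–19: 5250 × 0.945 = 4961
20–29: 6150 × 0.941 = 5787
30–39: 9450 × 0.949 = 8968
40–49: 2650 × 0.922 = 2443
50+: 6400 × 0.922 + 4550 × 0.671 = 5901 + 3053 = 8954
Giving 1386 / 4961 / 5787 / 8968 / 2443 / 8954.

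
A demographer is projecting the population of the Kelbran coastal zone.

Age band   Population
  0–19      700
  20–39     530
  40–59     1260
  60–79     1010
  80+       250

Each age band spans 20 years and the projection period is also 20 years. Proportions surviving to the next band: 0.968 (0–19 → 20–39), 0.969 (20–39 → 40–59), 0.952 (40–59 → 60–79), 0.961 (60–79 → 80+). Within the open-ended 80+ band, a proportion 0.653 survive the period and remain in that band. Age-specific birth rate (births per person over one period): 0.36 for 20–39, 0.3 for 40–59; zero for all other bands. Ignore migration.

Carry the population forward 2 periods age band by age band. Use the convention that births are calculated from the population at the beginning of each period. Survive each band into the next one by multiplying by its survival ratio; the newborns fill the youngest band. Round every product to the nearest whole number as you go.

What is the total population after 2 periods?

Call the groups 1 to 5, youngest first.
Period 1.
Births: 530 × 0.36 = 191  |  1260 × 0.3 = 378 → total 569
Group 2: 700 × 0.968 = 678
Group 3: 530 × 0.969 = 514
Group 4: 1260 × 0.952 = 1200
Group 5: 1010 × 0.961 + 250 × 0.653 = 971 + 163 = 1134
Giving 569 / 678 / 514 / 1200 / 1134.
Period 2.
Births: 678 × 0.36 = 244  |  514 × 0.3 = 154 → total 398
Group 2: 569 × 0.968 = 551
Group 3: 678 × 0.969 = 657
Group 4: 514 × 0.952 = 489
Group 5: 1200 × 0.961 + 1134 × 0.653 = 1153 + 741 = 1894
Giving 398 / 551 / 657 / 489 / 1894.
Total after period 2: 398 + 551 + 657 + 489 + 1894 = 3989

3989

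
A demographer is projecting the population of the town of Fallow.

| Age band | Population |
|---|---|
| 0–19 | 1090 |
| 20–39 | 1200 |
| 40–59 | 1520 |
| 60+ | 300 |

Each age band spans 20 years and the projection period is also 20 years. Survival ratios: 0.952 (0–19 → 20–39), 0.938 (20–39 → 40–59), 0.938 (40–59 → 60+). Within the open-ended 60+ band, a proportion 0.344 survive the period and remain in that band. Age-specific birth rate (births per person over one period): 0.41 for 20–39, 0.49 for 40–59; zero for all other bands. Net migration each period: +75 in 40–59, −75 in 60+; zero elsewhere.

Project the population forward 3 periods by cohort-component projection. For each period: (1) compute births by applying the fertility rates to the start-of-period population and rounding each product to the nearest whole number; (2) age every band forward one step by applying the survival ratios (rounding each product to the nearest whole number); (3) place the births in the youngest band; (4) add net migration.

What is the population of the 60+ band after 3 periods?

1443

Numbering the bands 1..4 from youngest to oldest:
Period 1:
Births: 1200 * 0.41 = 492  |  1520 * 0.49 = 745 → 1237
Band 2: 1090 * 0.952 = 1038
Band 3: 1200 * 0.938 = 1126
Band 4: 1520 * 0.938 + 300 * 0.344 = 1426 + 103 = 1529
Net migration: Band 3 + 75 → 1201; Band 4 − 75 → 1454
Giving 1237 / 1038 / 1201 / 1454.
Period 2:
Births: 1038 * 0.41 = 426  |  1201 * 0.49 = 588 → 1014
Band 2: 1237 * 0.952 = 1178
Band 3: 1038 * 0.938 = 974
Band 4: 1201 * 0.938 + 1454 * 0.344 = 1127 + 500 = 1627
Net migration: Band 3 + 75 → 1049; Band 4 − 75 → 1552
Giving 1014 / 1178 / 1049 / 1552.
Period 3:
Births: 1178 * 0.41 = 483  |  1049 * 0.49 = 514 → 997
Band 2: 1014 * 0.952 = 965
Band 3: 1178 * 0.938 = 1105
Band 4: 1049 * 0.938 + 1552 * 0.344 = 984 + 534 = 1518
Net migration: Band 3 + 75 → 1180; Band 4 − 75 → 1443
Giving 997 / 965 / 1180 / 1443.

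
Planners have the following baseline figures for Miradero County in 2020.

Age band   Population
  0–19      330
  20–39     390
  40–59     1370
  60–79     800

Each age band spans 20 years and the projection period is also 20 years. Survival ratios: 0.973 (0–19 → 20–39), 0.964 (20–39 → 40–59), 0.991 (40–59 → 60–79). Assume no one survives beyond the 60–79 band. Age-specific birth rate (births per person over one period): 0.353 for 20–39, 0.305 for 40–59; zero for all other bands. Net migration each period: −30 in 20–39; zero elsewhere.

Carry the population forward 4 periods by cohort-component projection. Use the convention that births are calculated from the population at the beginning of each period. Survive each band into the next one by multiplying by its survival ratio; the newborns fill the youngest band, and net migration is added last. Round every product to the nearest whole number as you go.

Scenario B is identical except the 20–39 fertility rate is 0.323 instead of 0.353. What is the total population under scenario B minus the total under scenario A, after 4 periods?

[period 1]
Births: 390 * 0.353 = 138, 1370 * 0.305 = 418 → total 556
20–39: 330 * 0.973 = 321
40–59: 390 * 0.964 = 376
60–79: 1370 * 0.991 = 1358
Net migration: 20–39 − 30 → 291
Giving 556 / 291 / 376 / 1358.
[period 2]
Births: 291 * 0.353 = 103, 376 * 0.305 = 115 → total 218
20–39: 556 * 0.973 = 541
40–59: 291 * 0.964 = 281
60–79: 376 * 0.991 = 373
Net migration: 20–39 − 30 → 511
Giving 218 / 511 / 281 / 373.
[period 3]
Births: 511 * 0.353 = 180, 281 * 0.305 = 86 → total 266
20–39: 218 * 0.973 = 212
40–59: 511 * 0.964 = 493
60–79: 281 * 0.991 = 278
Net migration: 20–39 − 30 → 182
Giving 266 / 182 / 493 / 278.
[period 4]
Births: 182 * 0.353 = 64, 493 * 0.305 = 150 → total 214
20–39: 266 * 0.973 = 259
40–59: 182 * 0.964 = 175
60–79: 493 * 0.991 = 489
Net migration: 20–39 − 30 → 229
Giving 214 / 229 / 175 / 489.
Scenario A total after 4 periods: 1107
Scenario B projection —
[period 1]
Births: 390 * 0.323 = 126, 1370 * 0.305 = 418 → total 544
20–39: 330 * 0.973 = 321
40–59: 390 * 0.964 = 376
60–79: 1370 * 0.991 = 1358
Net migration: 20–39 − 30 → 291
Giving 544 / 291 / 376 / 1358.
[period 2]
Births: 291 * 0.323 = 94, 376 * 0.305 = 115 → total 209
20–39: 544 * 0.973 = 529
40–59: 291 * 0.964 = 281
60–79: 376 * 0.991 = 373
Net migration: 20–39 − 30 → 499
Giving 209 / 499 / 281 / 373.
[period 3]
Births: 499 * 0.323 = 161, 281 * 0.305 = 86 → total 247
20–39: 209 * 0.973 = 203
40–59: 499 * 0.964 = 481
60–79: 281 * 0.991 = 278
Net migration: 20–39 − 30 → 173
Giving 247 / 173 / 481 / 278.
[period 4]
Births: 173 * 0.323 = 56, 481 * 0.305 = 147 → total 203
20–39: 247 * 0.973 = 240
40–59: 173 * 0.964 = 167
60–79: 481 * 0.991 = 477
Net migration: 20–39 − 30 → 210
Giving 203 / 210 / 167 / 477.
Scenario B total after 4 periods: 1057
Difference B − A = 1057 − 1107 = -50

-50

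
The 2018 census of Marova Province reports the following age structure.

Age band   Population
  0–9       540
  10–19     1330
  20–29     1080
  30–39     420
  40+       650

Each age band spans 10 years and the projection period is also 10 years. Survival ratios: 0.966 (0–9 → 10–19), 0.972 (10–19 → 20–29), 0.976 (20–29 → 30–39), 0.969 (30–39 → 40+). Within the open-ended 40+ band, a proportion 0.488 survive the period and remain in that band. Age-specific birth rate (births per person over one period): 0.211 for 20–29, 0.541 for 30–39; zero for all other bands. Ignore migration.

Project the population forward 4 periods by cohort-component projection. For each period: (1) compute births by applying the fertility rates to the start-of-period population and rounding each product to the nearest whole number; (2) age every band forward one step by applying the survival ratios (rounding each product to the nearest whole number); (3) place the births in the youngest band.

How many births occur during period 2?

843

Call the bands 1 to 5, youngest first.
Period 1.
Births: 1080 * 0.211 = 228 ; 420 * 0.541 = 227 — total 455
Band 2: 540 * 0.966 = 522
Band 3: 1330 * 0.972 = 1293
Band 4: 1080 * 0.976 = 1054
Band 5: 420 * 0.969 + 650 * 0.488 = 407 + 317 = 724
→ [455, 522, 1293, 1054, 724]
Period 2.
Births: 1293 * 0.211 = 273 ; 1054 * 0.541 = 570 — total 843
Band 2: 455 * 0.966 = 440
Band 3: 522 * 0.972 = 507
Band 4: 1293 * 0.976 = 1262
Band 5: 1054 * 0.969 + 724 * 0.488 = 1021 + 353 = 1374
→ [843, 440, 507, 1262, 1374]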